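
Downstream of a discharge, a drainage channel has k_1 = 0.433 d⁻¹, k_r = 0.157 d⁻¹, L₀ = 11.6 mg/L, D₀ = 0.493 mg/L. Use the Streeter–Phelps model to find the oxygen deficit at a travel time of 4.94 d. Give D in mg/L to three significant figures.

D ≈ 6.46 mg/L

k_1 L₀/(k_r−k_1) = 0.433×11.6/(0.157−0.433) = 5.023/-0.2760 = -18.20 mg/L.
e^(−k_1 t) = e^(−0.433×4.940) = 0.1178; e^(−k_r t) = e^(−0.157×4.940) = 0.4604.
D = -18.20 × (0.1178 − 0.4604) + 0.493 × 0.4604 = 6.236 + 0.2270 = 6.463 mg/L.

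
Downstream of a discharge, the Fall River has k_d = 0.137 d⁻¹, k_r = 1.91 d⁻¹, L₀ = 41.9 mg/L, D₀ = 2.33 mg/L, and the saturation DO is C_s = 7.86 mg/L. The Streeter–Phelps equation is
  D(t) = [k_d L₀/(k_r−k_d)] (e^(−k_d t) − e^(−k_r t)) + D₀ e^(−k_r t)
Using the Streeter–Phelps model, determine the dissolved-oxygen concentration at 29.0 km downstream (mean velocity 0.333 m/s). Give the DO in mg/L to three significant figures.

Travel time t = x/v = 29.0 km / (0.333 m/s) = 29000 m / 0.333 m/s = 87090 s = 1.008 d.
k_d L₀/(k_r−k_d) = 0.137×41.9/(1.91−0.137) = 5.740/1.773 = 3.238 mg/L.
e^(−k_d t) = e^(−0.137×1.008) = 0.8710; e^(−k_r t) = e^(−1.91×1.008) = 0.1458.
D = 3.238 × (0.8710 − 0.1458) + 2.33 × 0.1458 = 2.348 + 0.3398 = 2.688 mg/L.
DO = C_s − D = 7.86 − 2.688 = 5.172 mg/L.

DO ≈ 5.17 mg/L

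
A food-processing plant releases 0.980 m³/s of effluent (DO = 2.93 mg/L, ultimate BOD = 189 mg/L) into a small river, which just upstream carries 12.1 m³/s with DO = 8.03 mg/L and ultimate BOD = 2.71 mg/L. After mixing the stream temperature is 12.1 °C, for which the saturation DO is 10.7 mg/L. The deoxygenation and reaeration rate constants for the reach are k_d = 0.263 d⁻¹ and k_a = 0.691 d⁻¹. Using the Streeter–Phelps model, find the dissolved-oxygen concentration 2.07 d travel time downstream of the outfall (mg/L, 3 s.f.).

DO ≈ 6.48 mg/L

Mixed DO = (12.1×8.03 + 0.980×2.93)/(12.1+0.980) = 100.0/13.08 = 7.648 mg/L.
Mixed L₀ = (12.1×2.71 + 0.980×189)/(13.08) = 218.0/13.08 = 16.67 mg/L.
Initial deficit D₀ = C_s − DO₀ = 10.7 − 7.648 = 3.052 mg/L.
D(2.07) = [0.263×16.67/(0.691−0.263)](e^(−0.263×2.07) − e^(−0.691×2.07)) + 3.052 e^(−0.691×2.07)
= 10.24 × (0.5802 − 0.2392) + 3.052 × 0.2392 = 4.222 mg/L.
DO = 10.7 − 4.222 = 6.478 mg/L.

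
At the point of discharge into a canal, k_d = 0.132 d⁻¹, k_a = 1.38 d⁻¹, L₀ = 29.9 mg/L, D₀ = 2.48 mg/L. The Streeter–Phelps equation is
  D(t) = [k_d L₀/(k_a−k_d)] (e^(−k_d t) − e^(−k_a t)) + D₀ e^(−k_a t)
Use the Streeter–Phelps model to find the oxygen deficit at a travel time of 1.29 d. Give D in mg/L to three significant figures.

D ≈ 2.55 mg/L

k_d L₀/(k_a−k_d) = 0.132×29.9/(1.38−0.132) = 3.947/1.248 = 3.163 mg/L.
e^(−k_d t) = e^(−0.132×1.290) = 0.8434; e^(−k_a t) = e^(−1.38×1.290) = 0.1686.
D = 3.163 × (0.8434 − 0.1686) + 2.48 × 0.1686 = 2.134 + 0.4181 = 2.552 mg/L.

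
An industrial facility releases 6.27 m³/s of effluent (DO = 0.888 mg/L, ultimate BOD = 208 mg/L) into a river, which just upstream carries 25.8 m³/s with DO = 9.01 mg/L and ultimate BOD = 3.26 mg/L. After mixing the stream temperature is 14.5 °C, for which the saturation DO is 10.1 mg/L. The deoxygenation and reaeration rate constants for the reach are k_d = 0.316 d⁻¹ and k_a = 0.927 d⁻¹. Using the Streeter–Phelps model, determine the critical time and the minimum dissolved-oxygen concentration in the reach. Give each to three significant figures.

Mixed DO = (25.8×9.01 + 6.27×0.888)/(25.8+6.27) = 238.0/32.07 = 7.422 mg/L.
Mixed L₀ = (25.8×3.26 + 6.27×208)/(32.07) = 1388/32.07 = 43.29 mg/L.
Initial deficit D₀ = C_s − DO₀ = 10.1 − 7.422 = 2.678 mg/L.
t_c = (1/0.6110) ln[(0.927/0.316)(1 − 2.678×0.6110/(0.316×43.29))] = 1.637 × ln(2.583) = 1.553 d.
D_c = (0.316/0.927) × 43.29 × e^(−0.316×1.553) = 0.3409 × 43.29 × 0.6122 = 9.034 mg/L.
Minimum DO = 10.1 − 9.034 = 1.066 mg/L.

t_c ≈ 1.55 d; minimum DO ≈ 1.07 mg/L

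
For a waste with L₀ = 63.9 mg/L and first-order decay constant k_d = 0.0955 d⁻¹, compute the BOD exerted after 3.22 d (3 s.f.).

y_t = L₀(1 − e^(−k_d t)) = 63.9 × (1 − e^(−0.0955×3.22))
= 63.9 × (1 − 0.7353) = 63.9 × 0.2647 = 16.92 mg/L.

y ≈ 16.9 mg/L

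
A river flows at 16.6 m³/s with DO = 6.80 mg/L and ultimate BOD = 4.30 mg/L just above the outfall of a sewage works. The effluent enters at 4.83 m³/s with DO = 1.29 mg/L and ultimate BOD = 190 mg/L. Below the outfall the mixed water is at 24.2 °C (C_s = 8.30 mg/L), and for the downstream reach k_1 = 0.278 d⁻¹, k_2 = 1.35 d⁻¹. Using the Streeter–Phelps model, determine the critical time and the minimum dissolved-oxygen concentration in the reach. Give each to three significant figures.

Mixed DO = (16.6×6.80 + 4.83×1.29)/(16.6+4.83) = 119.1/21.43 = 5.558 mg/L.
Mixed L₀ = (16.6×4.30 + 4.83×190)/(21.43) = 989.1/21.43 = 46.15 mg/L.
Initial deficit D₀ = C_s − DO₀ = 8.30 − 5.558 = 2.742 mg/L.
t_c = (1/1.072) ln[(1.35/0.278)(1 − 2.742×1.072/(0.278×46.15))] = 0.9328 × ln(3.744) = 1.231 d.
D_c = (0.278/1.35) × 46.15 × e^(−0.278×1.231) = 0.2059 × 46.15 × 0.7101 = 6.749 mg/L.
Minimum DO = 8.30 − 6.749 = 1.551 mg/L.

t_c ≈ 1.23 d; minimum DO ≈ 1.55 mg/L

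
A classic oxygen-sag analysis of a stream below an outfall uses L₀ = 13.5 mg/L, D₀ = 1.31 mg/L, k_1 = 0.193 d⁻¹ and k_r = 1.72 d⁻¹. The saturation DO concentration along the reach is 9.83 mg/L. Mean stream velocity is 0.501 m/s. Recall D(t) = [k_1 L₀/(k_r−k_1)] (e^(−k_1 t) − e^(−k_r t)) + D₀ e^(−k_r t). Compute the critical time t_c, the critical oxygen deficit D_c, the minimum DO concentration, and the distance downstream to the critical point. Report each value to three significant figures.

t_c ≈ 0.476 d; D_c ≈ 1.38 mg/L; min DO ≈ 8.45 mg/L; x_c ≈ 20.6 km

With k_r/k_1 = 8.912 and 1 − D₀(k_r−k_1)/(k_1 L₀) = 0.2323,
t_c = ln(8.912 × 0.2323) / (1.72 − 0.193) = ln(2.070) / 1.527 = 0.7275/1.527 = 0.4764 d.
L(t_c) = L₀ e^(−k_1 t_c) = 13.5 × 0.9122 = 12.31 mg/L, and at the critical point k_r D_c = k_1 L, so D_c = (0.193/1.72) × 12.31 = 1.382 mg/L.
Minimum DO = C_s − D_c = 9.83 − 1.382 = 8.448 mg/L.
x_c = v t_c = 0.501 m/s × 0.4764 d × 86400 s/d = 20620 m ≈ 20.6 km.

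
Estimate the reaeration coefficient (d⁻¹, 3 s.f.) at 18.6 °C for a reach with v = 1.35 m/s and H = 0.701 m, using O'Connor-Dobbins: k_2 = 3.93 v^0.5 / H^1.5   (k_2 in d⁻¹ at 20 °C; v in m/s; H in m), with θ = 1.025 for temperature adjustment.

k_2 ≈ 7.52 d⁻¹

k_2(20) = 3.93 × 1.35^0.5 / 0.701^1.5 = 3.93 × 1.162 / 0.5869 = 7.780 d⁻¹.
k_2(18.6) = 7.780 × 1.025^(18.6−20) = 7.780 × 0.9660 = 7.516 d⁻¹.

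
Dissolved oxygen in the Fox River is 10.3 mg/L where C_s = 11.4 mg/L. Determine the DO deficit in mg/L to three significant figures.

D ≈ 1.10 mg/L

D = C_s − C = 11.4 − 10.3 = 1.10 mg/L.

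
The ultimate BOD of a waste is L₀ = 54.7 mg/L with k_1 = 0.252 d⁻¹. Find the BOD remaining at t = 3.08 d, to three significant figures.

L ≈ 25.2 mg/L

L_t = L₀ e^(−k_1 t) = 54.7 × e^(−0.252×3.08) = 54.7 × 0.4602 = 25.17 mg/L.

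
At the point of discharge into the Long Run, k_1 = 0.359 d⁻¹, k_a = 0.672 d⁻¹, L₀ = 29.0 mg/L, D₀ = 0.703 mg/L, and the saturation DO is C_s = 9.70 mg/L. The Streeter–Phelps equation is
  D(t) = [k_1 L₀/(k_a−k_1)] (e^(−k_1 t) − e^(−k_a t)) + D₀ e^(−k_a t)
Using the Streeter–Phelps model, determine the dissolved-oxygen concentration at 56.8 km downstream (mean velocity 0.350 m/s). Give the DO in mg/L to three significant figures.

DO ≈ 1.97 mg/L

Travel time t = x/v = 56.8 km / (0.350 m/s) = 56800 m / 0.350 m/s = 162300 s = 1.878 d.
k_1 L₀/(k_a−k_1) = 0.359×29.0/(0.672−0.359) = 10.41/0.3130 = 33.26 mg/L.
e^(−k_1 t) = e^(−0.359×1.878) = 0.5095; e^(−k_a t) = e^(−0.672×1.878) = 0.2830.
D = 33.26 × (0.5095 − 0.2830) + 0.703 × 0.2830 = 7.533 + 0.1990 = 7.732 mg/L.
DO = C_s − D = 9.70 − 7.732 = 1.968 mg/L.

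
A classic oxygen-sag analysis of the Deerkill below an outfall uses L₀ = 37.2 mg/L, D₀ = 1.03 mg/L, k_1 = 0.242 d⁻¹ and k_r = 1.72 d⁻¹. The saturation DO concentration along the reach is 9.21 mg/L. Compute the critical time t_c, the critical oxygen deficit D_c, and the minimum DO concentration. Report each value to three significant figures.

t_c ≈ 1.20 d; D_c ≈ 3.91 mg/L; min DO ≈ 5.30 mg/L

t_c = [1/(k_r−k_1)] ln[(k_r/k_1)(1 − D₀(k_r−k_1)/(k_1 L₀))]
= [1/(1.72−0.242)] ln[(1.72/0.242)(1 − 1.03×1.478/(0.242×37.2))]
= (1/1.478) ln[7.107 × 0.8309] = 0.6766 × ln(5.906) = 0.6766 × 1.776 = 1.202 d.
D_c = (k_1/k_r) L₀ e^(−k_1 t_c) = (0.242/1.72) × 37.2 × e^(−0.242×1.202) = 0.1407 × 37.2 × 0.7477 = 3.913 mg/L.
Minimum DO = C_s − D_c = 9.21 − 3.913 = 5.297 mg/L.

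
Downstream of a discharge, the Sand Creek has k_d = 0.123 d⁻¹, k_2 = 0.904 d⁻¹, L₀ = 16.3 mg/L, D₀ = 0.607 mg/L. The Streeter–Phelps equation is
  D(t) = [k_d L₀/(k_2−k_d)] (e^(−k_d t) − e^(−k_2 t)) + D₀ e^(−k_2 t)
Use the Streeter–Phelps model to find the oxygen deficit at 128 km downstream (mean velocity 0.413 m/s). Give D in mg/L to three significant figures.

Travel time t = x/v = 128 km / (0.413 m/s) = 128000 m / 0.413 m/s = 309900 s = 3.587 d.
k_d L₀/(k_2−k_d) = 0.123×16.3/(0.904−0.123) = 2.005/0.7810 = 2.567 mg/L.
e^(−k_d t) = e^(−0.123×3.587) = 0.6433; e^(−k_2 t) = e^(−0.904×3.587) = 0.03906.
D = 2.567 × (0.6433 − 0.03906) + 0.607 × 0.03906 = 1.551 + 0.02371 = 1.575 mg/L.

D ≈ 1.57 mg/L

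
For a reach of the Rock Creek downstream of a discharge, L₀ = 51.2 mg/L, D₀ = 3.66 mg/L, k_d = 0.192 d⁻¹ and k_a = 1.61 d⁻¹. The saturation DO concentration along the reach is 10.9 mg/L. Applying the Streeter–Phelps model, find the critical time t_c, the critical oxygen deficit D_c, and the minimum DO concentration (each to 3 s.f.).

With k_a/k_d = 8.385 and 1 − D₀(k_a−k_d)/(k_d L₀) = 0.4721,
t_c = ln(8.385 × 0.4721) / (1.61 − 0.192) = ln(3.958) / 1.418 = 1.376/1.418 = 0.9703 d.
D_c = (k_d/k_a) L₀ e^(−k_d t_c) = (0.192/1.61) × 51.2 × e^(−0.192×0.9703) = 0.1193 × 51.2 × 0.8300 = 5.068 mg/L.
Minimum DO = C_s − D_c = 10.9 − 5.068 = 5.832 mg/L.

t_c ≈ 0.970 d; D_c ≈ 5.07 mg/L; min DO ≈ 5.83 mg/L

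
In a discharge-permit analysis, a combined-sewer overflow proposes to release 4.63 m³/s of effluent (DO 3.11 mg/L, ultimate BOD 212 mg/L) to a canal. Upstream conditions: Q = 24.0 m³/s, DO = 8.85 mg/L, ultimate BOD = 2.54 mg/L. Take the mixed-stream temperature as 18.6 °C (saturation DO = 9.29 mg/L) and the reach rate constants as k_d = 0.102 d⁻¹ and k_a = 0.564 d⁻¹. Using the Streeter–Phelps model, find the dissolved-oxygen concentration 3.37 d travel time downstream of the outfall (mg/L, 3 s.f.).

Mixed DO = (24.0×8.85 + 4.63×3.11)/(24.0+4.63) = 226.8/28.63 = 7.922 mg/L.
Mixed L₀ = (24.0×2.54 + 4.63×212)/(28.63) = 1043/28.63 = 36.41 mg/L.
Initial deficit D₀ = C_s − DO₀ = 9.29 − 7.922 = 1.368 mg/L.
D(3.37) = [0.102×36.41/(0.564−0.102)](e^(−0.102×3.37) − e^(−0.564×3.37)) + 1.368 e^(−0.564×3.37)
= 8.039 × (0.7091 − 0.1495) + 1.368 × 0.1495 = 4.704 mg/L.
DO = 9.29 − 4.704 = 4.586 mg/L.

DO ≈ 4.59 mg/L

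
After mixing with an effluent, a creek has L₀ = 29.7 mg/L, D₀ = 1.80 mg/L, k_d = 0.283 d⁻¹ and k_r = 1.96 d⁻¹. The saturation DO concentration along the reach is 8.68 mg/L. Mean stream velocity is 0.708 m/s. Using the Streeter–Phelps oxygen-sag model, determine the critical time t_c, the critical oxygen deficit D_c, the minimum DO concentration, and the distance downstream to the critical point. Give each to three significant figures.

t_c ≈ 0.889 d; D_c ≈ 3.33 mg/L; min DO ≈ 5.35 mg/L; x_c ≈ 54.4 km

t_c = [1/(k_r−k_d)] ln[(k_r/k_d)(1 − D₀(k_r−k_d)/(k_d L₀))]
= [1/(1.96−0.283)] ln[(1.96/0.283)(1 − 1.80×1.677/(0.283×29.7))]
= (1/1.677) ln[6.926 × 0.6409] = 0.5963 × ln(4.438) = 0.5963 × 1.490 = 0.8887 d.
D_c = (k_d/k_r) L₀ e^(−k_d t_c) = (0.283/1.96) × 29.7 × e^(−0.283×0.8887) = 0.1444 × 29.7 × 0.7776 = 3.335 mg/L.
Minimum DO = C_s − D_c = 8.68 − 3.335 = 5.345 mg/L.
x_c = v t_c = 0.708 m/s × 0.8887 d × 86400 s/d = 54360 m ≈ 54.4 km.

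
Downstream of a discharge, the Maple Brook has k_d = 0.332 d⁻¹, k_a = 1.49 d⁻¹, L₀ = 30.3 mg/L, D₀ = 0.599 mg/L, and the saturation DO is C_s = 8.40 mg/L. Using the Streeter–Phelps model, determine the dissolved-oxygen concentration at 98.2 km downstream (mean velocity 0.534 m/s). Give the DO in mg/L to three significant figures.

Travel time t = x/v = 98.2 km / (0.534 m/s) = 98200 m / 0.534 m/s = 183900 s = 2.128 d.
k_d L₀/(k_a−k_d) = 0.332×30.3/(1.49−0.332) = 10.06/1.158 = 8.687 mg/L.
e^(−k_d t) = e^(−0.332×2.128) = 0.4933; e^(−k_a t) = e^(−1.49×2.128) = 0.04195.
D = 8.687 × (0.4933 − 0.04195) + 0.599 × 0.04195 = 3.921 + 0.02513 = 3.946 mg/L.
DO = C_s − D = 8.40 − 3.946 = 4.454 mg/L.

DO ≈ 4.45 mg/L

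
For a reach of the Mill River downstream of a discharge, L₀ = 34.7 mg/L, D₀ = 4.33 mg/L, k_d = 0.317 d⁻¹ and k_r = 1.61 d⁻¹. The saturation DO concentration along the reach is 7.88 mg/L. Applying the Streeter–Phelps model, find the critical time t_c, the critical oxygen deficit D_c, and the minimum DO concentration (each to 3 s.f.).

t_c ≈ 0.707 d; D_c ≈ 5.46 mg/L; min DO ≈ 2.42 mg/L

t_c = [1/(k_r−k_d)] ln[(k_r/k_d)(1 − D₀(k_r−k_d)/(k_d L₀))]
= [1/(1.61−0.317)] ln[(1.61/0.317)(1 − 4.33×1.293/(0.317×34.7))]
= (1/1.293) ln[5.079 × 0.4910] = 0.7734 × ln(2.494) = 0.7734 × 0.9138 = 0.7067 d.
L(t_c) = L₀ e^(−k_d t_c) = 34.7 × 0.7993 = 27.74 mg/L, and at the critical point k_r D_c = k_d L, so D_c = (0.317/1.61) × 27.74 = 5.461 mg/L.
Minimum DO = C_s − D_c = 7.88 − 5.461 = 2.419 mg/L.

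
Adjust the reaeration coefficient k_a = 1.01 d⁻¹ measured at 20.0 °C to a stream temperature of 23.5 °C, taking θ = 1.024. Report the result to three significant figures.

k_a ≈ 1.10 d⁻¹

k_a(T₂) = k_a(T₁) · θ^(T₂−T₁) = 1.01 × 1.024^(23.5−20.0)
= 1.01 × 1.024^3.50 = 1.01 × 1.087 = 1.097 d⁻¹.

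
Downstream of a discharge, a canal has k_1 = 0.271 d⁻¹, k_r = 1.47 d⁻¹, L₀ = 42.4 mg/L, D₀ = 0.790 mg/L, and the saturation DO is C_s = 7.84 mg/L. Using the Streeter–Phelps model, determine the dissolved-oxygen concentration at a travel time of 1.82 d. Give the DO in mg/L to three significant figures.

DO ≈ 2.59 mg/L

k_1 L₀/(k_r−k_1) = 0.271×42.4/(1.47−0.271) = 11.49/1.199 = 9.583 mg/L.
e^(−k_1 t) = e^(−0.271×1.820) = 0.6107; e^(−k_r t) = e^(−1.47×1.820) = 0.06888.
D = 9.583 × (0.6107 − 0.06888) + 0.790 × 0.06888 = 5.192 + 0.05441 = 5.246 mg/L.
DO = C_s − D = 7.84 − 5.246 = 2.594 mg/L.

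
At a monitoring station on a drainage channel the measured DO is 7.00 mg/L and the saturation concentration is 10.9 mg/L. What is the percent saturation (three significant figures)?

% saturation = C/C_s × 100 = 7.00/10.9 × 100 = 64.2 %.

64.2 % saturation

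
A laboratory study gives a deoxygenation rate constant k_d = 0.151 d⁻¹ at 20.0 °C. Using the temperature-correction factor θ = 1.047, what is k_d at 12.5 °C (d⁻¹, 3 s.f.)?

k_d(T₂) = k_d(T₁) · θ^(T₂−T₁) = 0.151 × 1.047^(12.5−20.0)
= 0.151 × 1.047^-7.50 = 0.151 × 0.7086 = 0.1070 d⁻¹.

k_d ≈ 0.107 d⁻¹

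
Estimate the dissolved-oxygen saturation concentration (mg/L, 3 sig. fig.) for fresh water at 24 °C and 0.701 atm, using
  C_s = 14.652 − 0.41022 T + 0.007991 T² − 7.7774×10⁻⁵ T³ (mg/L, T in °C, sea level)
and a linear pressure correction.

C_s ≈ 5.84 mg/L

At sea level: C_s = 14.652 − 0.41022×24 + 0.007991×24² − 7.7774×10⁻⁵×24³ = 8.334 mg/L.
Pressure correction: C_s' = 8.334 × 0.701 = 5.842 mg/L.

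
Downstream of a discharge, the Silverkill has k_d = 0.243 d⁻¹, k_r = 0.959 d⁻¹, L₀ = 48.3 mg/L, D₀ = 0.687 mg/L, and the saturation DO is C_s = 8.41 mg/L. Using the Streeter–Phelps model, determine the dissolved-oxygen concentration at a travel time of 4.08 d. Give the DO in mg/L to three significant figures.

DO ≈ 2.64 mg/L

k_d L₀/(k_r−k_d) = 0.243×48.3/(0.959−0.243) = 11.74/0.7160 = 16.39 mg/L.
e^(−k_d t) = e^(−0.243×4.080) = 0.3710; e^(−k_r t) = e^(−0.959×4.080) = 0.01999.
D = 16.39 × (0.3710 − 0.01999) + 0.687 × 0.01999 = 5.755 + 0.01373 = 5.768 mg/L.
DO = C_s − D = 8.41 − 5.768 = 2.642 mg/L.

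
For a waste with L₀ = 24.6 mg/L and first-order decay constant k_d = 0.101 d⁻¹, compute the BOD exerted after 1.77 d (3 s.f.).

y ≈ 4.03 mg/L

y_t = L₀(1 − e^(−k_d t)) = 24.6 × (1 − e^(−0.101×1.77))
= 24.6 × (1 − 0.8363) = 24.6 × 0.1637 = 4.027 mg/L.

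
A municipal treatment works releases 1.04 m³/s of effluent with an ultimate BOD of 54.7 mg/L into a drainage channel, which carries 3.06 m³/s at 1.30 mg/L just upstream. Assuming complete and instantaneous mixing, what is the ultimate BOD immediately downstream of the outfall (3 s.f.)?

Flow-weighted mixing: C = (Q_r C_r + Q_w C_w)/(Q_r + Q_w)
= (3.06×1.30 + 1.04×54.7)/(3.06 + 1.04) = 60.87/4.100 = 14.85 mg/L.

14.8 mg/L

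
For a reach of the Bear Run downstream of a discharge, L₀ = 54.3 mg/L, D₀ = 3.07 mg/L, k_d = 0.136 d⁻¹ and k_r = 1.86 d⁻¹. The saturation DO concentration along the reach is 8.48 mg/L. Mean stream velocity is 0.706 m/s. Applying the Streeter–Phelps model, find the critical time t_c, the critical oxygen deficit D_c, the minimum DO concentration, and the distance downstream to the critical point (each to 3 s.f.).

t_c = [1/(k_r−k_d)] ln[(k_r/k_d)(1 − D₀(k_r−k_d)/(k_d L₀))]
= [1/(1.86−0.136)] ln[(1.86/0.136)(1 − 3.07×1.724/(0.136×54.3))]
= (1/1.724) ln[13.68 × 0.2833] = 0.5800 × ln(3.875) = 0.5800 × 1.354 = 0.7856 d.
L(t_c) = L₀ e^(−k_d t_c) = 54.3 × 0.8987 = 48.80 mg/L, and at the critical point k_r D_c = k_d L, so D_c = (0.136/1.86) × 48.80 = 3.568 mg/L.
Minimum DO = C_s − D_c = 8.48 − 3.568 = 4.912 mg/L.
x_c = v t_c = 0.706 m/s × 0.7856 d × 86400 s/d = 47920 m ≈ 47.9 km.

t_c ≈ 0.786 d; D_c ≈ 3.57 mg/L; min DO ≈ 4.91 mg/L; x_c ≈ 47.9 km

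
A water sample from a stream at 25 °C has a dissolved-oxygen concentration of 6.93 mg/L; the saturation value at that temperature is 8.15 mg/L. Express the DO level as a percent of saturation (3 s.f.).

% saturation = C/C_s × 100 = 6.93/8.15 × 100 = 85.0 %.

85.0 % saturation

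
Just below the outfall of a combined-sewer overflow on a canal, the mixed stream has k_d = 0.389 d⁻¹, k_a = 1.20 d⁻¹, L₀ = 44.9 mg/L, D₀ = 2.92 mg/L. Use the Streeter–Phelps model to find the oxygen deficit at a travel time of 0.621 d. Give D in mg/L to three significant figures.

k_d L₀/(k_a−k_d) = 0.389×44.9/(1.20−0.389) = 17.47/0.8110 = 21.54 mg/L.
e^(−k_d t) = e^(−0.389×0.6210) = 0.7854; e^(−k_a t) = e^(−1.20×0.6210) = 0.4746.
D = 21.54 × (0.7854 − 0.4746) + 2.92 × 0.4746 = 6.693 + 1.386 = 8.079 mg/L.

D ≈ 8.08 mg/L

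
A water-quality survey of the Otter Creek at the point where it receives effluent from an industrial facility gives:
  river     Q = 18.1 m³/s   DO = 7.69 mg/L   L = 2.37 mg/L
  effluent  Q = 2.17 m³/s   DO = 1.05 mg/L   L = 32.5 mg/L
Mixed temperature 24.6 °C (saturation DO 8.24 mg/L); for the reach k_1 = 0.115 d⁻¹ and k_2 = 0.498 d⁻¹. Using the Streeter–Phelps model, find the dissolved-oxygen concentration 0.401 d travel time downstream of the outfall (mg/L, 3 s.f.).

DO ≈ 6.98 mg/L

Mixed DO = (18.1×7.69 + 2.17×1.05)/(18.1+2.17) = 141.5/20.27 = 6.979 mg/L.
Mixed L₀ = (18.1×2.37 + 2.17×32.5)/(20.27) = 113.4/20.27 = 5.596 mg/L.
Initial deficit D₀ = C_s − DO₀ = 8.24 − 6.979 = 1.261 mg/L.
D(0.401) = [0.115×5.596/(0.498−0.115)](e^(−0.115×0.401) − e^(−0.498×0.401)) + 1.261 e^(−0.498×0.401)
= 1.680 × (0.9549 − 0.8190) + 1.261 × 0.8190 = 1.261 mg/L.
DO = 8.24 − 1.261 = 6.979 mg/L.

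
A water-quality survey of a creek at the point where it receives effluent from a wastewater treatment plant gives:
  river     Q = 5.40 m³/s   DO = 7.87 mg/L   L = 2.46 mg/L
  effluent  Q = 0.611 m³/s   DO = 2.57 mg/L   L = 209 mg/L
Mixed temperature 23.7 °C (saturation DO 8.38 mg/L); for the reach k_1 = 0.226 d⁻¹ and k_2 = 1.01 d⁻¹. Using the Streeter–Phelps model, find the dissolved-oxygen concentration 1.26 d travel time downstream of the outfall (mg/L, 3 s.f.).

Mixed DO = (5.40×7.87 + 0.611×2.57)/(5.40+0.611) = 44.07/6.011 = 7.331 mg/L.
Mixed L₀ = (5.40×2.46 + 0.611×209)/(6.011) = 141.0/6.011 = 23.45 mg/L.
Initial deficit D₀ = C_s − DO₀ = 8.38 − 7.331 = 1.049 mg/L.
D(1.26) = [0.226×23.45/(1.01−0.226)](e^(−0.226×1.26) − e^(−1.01×1.26)) + 1.049 e^(−1.01×1.26)
= 6.761 × (0.7522 − 0.2801) + 1.049 × 0.2801 = 3.486 mg/L.
DO = 8.38 − 3.486 = 4.894 mg/L.

DO ≈ 4.89 mg/L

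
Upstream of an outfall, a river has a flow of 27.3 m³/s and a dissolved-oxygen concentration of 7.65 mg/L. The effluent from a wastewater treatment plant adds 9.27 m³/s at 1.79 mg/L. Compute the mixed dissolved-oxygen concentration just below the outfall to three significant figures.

6.16 mg/L

Flow-weighted mixing: C = (Q_r C_r + Q_w C_w)/(Q_r + Q_w)
= (27.3×7.65 + 9.27×1.79)/(27.3 + 9.27) = 225.4/36.57 = 6.165 mg/L.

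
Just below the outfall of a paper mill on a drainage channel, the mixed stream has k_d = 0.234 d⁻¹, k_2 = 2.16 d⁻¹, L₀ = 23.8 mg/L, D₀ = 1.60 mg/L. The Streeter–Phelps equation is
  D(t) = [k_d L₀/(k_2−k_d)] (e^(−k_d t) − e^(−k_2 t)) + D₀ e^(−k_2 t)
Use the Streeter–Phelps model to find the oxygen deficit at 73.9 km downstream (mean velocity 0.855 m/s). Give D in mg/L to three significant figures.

Travel time t = x/v = 73.9 km / (0.855 m/s) = 73900 m / 0.855 m/s = 86430 s = 1.000 d.
k_d L₀/(k_2−k_d) = 0.234×23.8/(2.16−0.234) = 5.569/1.926 = 2.892 mg/L.
e^(−k_d t) = e^(−0.234×1.000) = 0.7913; e^(−k_2 t) = e^(−2.16×1.000) = 0.1152.
D = 2.892 × (0.7913 − 0.1152) + 1.60 × 0.1152 = 1.955 + 0.1844 = 2.139 mg/L.

D ≈ 2.14 mg/L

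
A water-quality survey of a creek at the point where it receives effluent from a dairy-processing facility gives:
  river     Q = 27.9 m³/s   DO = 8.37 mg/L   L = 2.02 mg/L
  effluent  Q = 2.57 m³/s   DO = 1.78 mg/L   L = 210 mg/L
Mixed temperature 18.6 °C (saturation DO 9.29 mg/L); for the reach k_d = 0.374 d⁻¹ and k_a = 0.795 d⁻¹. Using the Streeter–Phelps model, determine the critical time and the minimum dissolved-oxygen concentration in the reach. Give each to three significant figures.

t_c ≈ 1.58 d; minimum DO ≈ 4.19 mg/L

Mixed DO = (27.9×8.37 + 2.57×1.78)/(27.9+2.57) = 238.1/30.47 = 7.814 mg/L.
Mixed L₀ = (27.9×2.02 + 2.57×210)/(30.47) = 596.1/30.47 = 19.56 mg/L.
Initial deficit D₀ = C_s − DO₀ = 9.29 − 7.814 = 1.476 mg/L.
t_c = (1/0.4210) ln[(0.795/0.374)(1 − 1.476×0.4210/(0.374×19.56))] = 2.375 × ln(1.945) = 1.580 d.
D_c = (0.374/0.795) × 19.56 × e^(−0.374×1.580) = 0.4704 × 19.56 × 0.5537 = 5.096 mg/L.
Minimum DO = 9.29 − 5.096 = 4.194 mg/L.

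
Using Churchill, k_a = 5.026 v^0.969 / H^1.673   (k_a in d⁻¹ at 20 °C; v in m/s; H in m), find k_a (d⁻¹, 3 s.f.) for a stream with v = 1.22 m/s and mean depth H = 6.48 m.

k_a = 5.026 × 1.22^0.969 / 6.48^1.673 = 5.026 × 1.213 / 22.79 = 0.2674 d⁻¹.

k_a ≈ 0.267 d⁻¹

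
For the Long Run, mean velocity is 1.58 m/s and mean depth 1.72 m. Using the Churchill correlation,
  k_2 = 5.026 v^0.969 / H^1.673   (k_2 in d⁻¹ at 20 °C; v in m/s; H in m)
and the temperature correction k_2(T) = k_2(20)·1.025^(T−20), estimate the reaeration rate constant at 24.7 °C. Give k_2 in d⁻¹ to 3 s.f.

k_2(20) = 5.026 × 1.58^0.969 / 1.72^1.673 = 5.026 × 1.558 / 2.478 = 3.160 d⁻¹.
k_2(24.7) = 3.160 × 1.025^(24.7−20) = 3.160 × 1.123 = 3.549 d⁻¹.

k_2 ≈ 3.55 d⁻¹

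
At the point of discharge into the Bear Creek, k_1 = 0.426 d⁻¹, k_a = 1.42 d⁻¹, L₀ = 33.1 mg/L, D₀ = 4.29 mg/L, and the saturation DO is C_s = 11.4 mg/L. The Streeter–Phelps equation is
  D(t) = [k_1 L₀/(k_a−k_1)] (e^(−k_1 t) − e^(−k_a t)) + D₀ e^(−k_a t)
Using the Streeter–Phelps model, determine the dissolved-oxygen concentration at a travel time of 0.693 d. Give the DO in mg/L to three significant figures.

DO ≈ 4.54 mg/L

k_1 L₀/(k_a−k_1) = 0.426×33.1/(1.42−0.426) = 14.10/0.9940 = 14.19 mg/L.
e^(−k_1 t) = e^(−0.426×0.6930) = 0.7444; e^(−k_a t) = e^(−1.42×0.6930) = 0.3738.
D = 14.19 × (0.7444 − 0.3738) + 4.29 × 0.3738 = 5.257 + 1.604 = 6.860 mg/L.
DO = C_s − D = 11.4 − 6.860 = 4.540 mg/L.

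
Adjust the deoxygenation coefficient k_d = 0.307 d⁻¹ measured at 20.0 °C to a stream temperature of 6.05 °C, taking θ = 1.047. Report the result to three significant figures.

k_d ≈ 0.162 d⁻¹

k_d(T₂) = k_d(T₁) · θ^(T₂−T₁) = 0.307 × 1.047^(6.05−20.0)
= 0.307 × 1.047^-13.9 = 0.307 × 0.5269 = 0.1618 d⁻¹.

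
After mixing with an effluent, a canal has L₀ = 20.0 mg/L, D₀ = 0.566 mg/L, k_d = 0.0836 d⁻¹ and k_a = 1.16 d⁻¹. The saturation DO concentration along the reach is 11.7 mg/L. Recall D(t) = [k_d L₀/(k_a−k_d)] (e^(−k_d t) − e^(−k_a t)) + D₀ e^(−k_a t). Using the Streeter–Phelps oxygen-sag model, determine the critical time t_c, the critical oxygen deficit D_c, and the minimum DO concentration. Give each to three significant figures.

At the critical point dD/dt = 0, so k_d L₀ e^(−k_d t) = k_a D. Substituting D(t) from the Streeter–Phelps equation and solving for t gives
t_c = ln[(k_a/k_d)(1 − D₀(k_a−k_d)/(k_d L₀))] / (k_a−k_d).
Here k_a−k_d = 1.076 d⁻¹ and 1 − D₀(k_a−k_d)/(k_d L₀) = 1 − 0.566×1.076/(0.0836×20.0) = 0.6356, so
t_c = ln(13.88 × 0.6356) / 1.076 = 2.177 / 1.076 = 2.022 d.
L(t_c) = L₀ e^(−k_d t_c) = 20.0 × 0.8444 = 16.89 mg/L, and at the critical point k_a D_c = k_d L, so D_c = (0.0836/1.16) × 16.89 = 1.217 mg/L.
Minimum DO = C_s − D_c = 11.7 − 1.217 = 10.48 mg/L.

t_c ≈ 2.02 d; D_c ≈ 1.22 mg/L; min DO ≈ 10.5 mg/L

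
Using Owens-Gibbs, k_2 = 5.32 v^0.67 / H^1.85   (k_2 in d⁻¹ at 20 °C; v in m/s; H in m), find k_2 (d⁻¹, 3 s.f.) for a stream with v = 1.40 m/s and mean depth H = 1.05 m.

k_2 ≈ 6.09 d⁻¹

k_2 = 5.32 × 1.40^0.67 / 1.05^1.85 = 5.32 × 1.253 / 1.094 = 6.090 d⁻¹.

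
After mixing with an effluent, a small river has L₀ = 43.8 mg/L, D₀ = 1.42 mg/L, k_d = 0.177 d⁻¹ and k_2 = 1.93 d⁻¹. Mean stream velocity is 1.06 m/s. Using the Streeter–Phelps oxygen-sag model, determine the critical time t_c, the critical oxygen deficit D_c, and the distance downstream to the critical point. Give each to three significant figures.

t_c ≈ 1.14 d; D_c ≈ 3.28 mg/L; x_c ≈ 105 km

t_c = [1/(k_2−k_d)] ln[(k_2/k_d)(1 − D₀(k_2−k_d)/(k_d L₀))]
= [1/(1.93−0.177)] ln[(1.93/0.177)(1 − 1.42×1.753/(0.177×43.8))]
= (1/1.753) ln[10.90 × 0.6789] = 0.5705 × ln(7.403) = 0.5705 × 2.002 = 1.142 d.
D_c = (k_d/k_2) L₀ e^(−k_d t_c) = (0.177/1.93) × 43.8 × e^(−0.177×1.142) = 0.09171 × 43.8 × 0.8170 = 3.282 mg/L.
x_c = v t_c = 1.06 m/s × 1.142 d × 86400 s/d = 104600 m ≈ 105 km.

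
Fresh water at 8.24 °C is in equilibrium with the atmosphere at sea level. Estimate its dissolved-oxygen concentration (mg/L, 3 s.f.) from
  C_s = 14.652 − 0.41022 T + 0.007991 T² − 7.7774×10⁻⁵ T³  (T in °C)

C_s = 14.652 − 0.41022×8.24 + 0.007991×8.24² − 7.7774×10⁻⁵×8.24³ = 11.77 mg/L.

C_s ≈ 11.8 mg/L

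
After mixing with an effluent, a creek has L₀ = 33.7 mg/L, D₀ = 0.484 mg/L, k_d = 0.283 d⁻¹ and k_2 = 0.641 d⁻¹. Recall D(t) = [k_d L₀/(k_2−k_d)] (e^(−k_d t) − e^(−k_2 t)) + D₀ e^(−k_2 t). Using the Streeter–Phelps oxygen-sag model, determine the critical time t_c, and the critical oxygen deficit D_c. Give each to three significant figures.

With k_2/k_d = 2.265 and 1 − D₀(k_2−k_d)/(k_d L₀) = 0.9818,
t_c = ln(2.265 × 0.9818) / (0.641 − 0.283) = ln(2.224) / 0.3580 = 0.7992/0.3580 = 2.233 d.
D_c = (k_d/k_2) L₀ e^(−k_d t_c) = (0.283/0.641) × 33.7 × e^(−0.283×2.233) = 0.4415 × 33.7 × 0.5316 = 7.910 mg/L.

t_c ≈ 2.23 d; D_c ≈ 7.91 mg/L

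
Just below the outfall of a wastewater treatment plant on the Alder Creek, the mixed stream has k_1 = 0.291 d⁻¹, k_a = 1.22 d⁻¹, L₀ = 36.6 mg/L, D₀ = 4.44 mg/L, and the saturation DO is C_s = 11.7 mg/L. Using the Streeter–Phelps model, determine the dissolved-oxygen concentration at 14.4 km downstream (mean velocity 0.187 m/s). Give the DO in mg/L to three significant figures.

Travel time t = x/v = 14.4 km / (0.187 m/s) = 14400 m / 0.187 m/s = 77010 s = 0.8913 d.
k_1 L₀/(k_a−k_1) = 0.291×36.6/(1.22−0.291) = 10.65/0.9290 = 11.46 mg/L.
e^(−k_1 t) = e^(−0.291×0.8913) = 0.7715; e^(−k_a t) = e^(−1.22×0.8913) = 0.3371.
D = 11.46 × (0.7715 − 0.3371) + 4.44 × 0.3371 = 4.981 + 1.497 = 6.477 mg/L.
DO = C_s − D = 11.7 − 6.477 = 5.223 mg/L.

DO ≈ 5.22 mg/L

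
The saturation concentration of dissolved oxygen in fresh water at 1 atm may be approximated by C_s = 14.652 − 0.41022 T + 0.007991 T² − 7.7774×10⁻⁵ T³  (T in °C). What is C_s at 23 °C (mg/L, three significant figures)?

C_s = 14.652 − 0.41022×23 + 0.007991×23² − 7.7774×10⁻⁵×23³ = 8.498 mg/L.

C_s ≈ 8.50 mg/L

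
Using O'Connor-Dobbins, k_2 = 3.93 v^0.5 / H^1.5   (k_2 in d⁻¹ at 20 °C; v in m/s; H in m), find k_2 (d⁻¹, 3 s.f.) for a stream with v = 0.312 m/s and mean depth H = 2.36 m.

k_2 ≈ 0.605 d⁻¹

k_2 = 3.93 × 0.312^0.5 / 2.36^1.5 = 3.93 × 0.5586 / 3.626 = 0.6055 d⁻¹.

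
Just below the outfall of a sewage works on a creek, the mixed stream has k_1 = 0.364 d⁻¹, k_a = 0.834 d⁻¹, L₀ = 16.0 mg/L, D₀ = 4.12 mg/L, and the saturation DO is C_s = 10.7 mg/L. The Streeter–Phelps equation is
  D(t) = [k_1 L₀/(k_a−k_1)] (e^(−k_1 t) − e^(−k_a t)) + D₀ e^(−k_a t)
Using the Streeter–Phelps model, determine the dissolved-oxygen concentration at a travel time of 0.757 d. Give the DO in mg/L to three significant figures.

DO ≈ 5.69 mg/L

k_1 L₀/(k_a−k_1) = 0.364×16.0/(0.834−0.364) = 5.824/0.4700 = 12.39 mg/L.
e^(−k_1 t) = e^(−0.364×0.7570) = 0.7592; e^(−k_a t) = e^(−0.834×0.7570) = 0.5319.
D = 12.39 × (0.7592 − 0.5319) + 4.12 × 0.5319 = 2.816 + 2.191 = 5.008 mg/L.
DO = C_s − D = 10.7 − 5.008 = 5.692 mg/L.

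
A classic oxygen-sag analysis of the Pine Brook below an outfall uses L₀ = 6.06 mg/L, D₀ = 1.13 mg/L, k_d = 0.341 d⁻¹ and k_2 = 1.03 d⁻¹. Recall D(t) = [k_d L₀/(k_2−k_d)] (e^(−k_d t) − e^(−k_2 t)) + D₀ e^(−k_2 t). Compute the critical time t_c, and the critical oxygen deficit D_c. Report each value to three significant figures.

t_c ≈ 0.918 d; D_c ≈ 1.47 mg/L

At the critical point dD/dt = 0, so k_d L₀ e^(−k_d t) = k_2 D. Substituting D(t) from the Streeter–Phelps equation and solving for t gives
t_c = ln[(k_2/k_d)(1 − D₀(k_2−k_d)/(k_d L₀))] / (k_2−k_d).
Here k_2−k_d = 0.6890 d⁻¹ and 1 − D₀(k_2−k_d)/(k_d L₀) = 1 − 1.13×0.6890/(0.341×6.06) = 0.6232, so
t_c = ln(3.021 × 0.6232) / 0.6890 = 0.6326 / 0.6890 = 0.9181 d.
L(t_c) = L₀ e^(−k_d t_c) = 6.06 × 0.7312 = 4.431 mg/L, and at the critical point k_2 D_c = k_d L, so D_c = (0.341/1.03) × 4.431 = 1.467 mg/L.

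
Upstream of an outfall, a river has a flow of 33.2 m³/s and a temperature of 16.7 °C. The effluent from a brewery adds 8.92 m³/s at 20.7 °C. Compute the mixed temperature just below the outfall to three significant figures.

Flow-weighted mixing: C = (Q_r C_r + Q_w C_w)/(Q_r + Q_w)
= (33.2×16.7 + 8.92×20.7)/(33.2 + 8.92) = 739.1/42.12 = 17.55 °C.

17.5 °C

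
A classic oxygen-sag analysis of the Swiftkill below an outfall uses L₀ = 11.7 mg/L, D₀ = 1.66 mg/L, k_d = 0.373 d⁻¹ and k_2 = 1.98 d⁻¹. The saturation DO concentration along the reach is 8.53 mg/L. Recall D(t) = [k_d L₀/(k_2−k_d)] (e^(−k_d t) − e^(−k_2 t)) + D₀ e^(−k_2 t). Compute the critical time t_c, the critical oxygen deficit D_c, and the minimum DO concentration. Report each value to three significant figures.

t_c = [1/(k_2−k_d)] ln[(k_2/k_d)(1 − D₀(k_2−k_d)/(k_d L₀))]
= [1/(1.98−0.373)] ln[(1.98/0.373)(1 − 1.66×1.607/(0.373×11.7))]
= (1/1.607) ln[5.308 × 0.3887] = 0.6223 × ln(2.064) = 0.6223 × 0.7244 = 0.4508 d.
L(t_c) = L₀ e^(−k_d t_c) = 11.7 × 0.8452 = 9.889 mg/L, and at the critical point k_2 D_c = k_d L, so D_c = (0.373/1.98) × 9.889 = 1.863 mg/L.
Minimum DO = C_s − D_c = 8.53 − 1.863 = 6.667 mg/L.

t_c ≈ 0.451 d; D_c ≈ 1.86 mg/L; min DO ≈ 6.67 mg/L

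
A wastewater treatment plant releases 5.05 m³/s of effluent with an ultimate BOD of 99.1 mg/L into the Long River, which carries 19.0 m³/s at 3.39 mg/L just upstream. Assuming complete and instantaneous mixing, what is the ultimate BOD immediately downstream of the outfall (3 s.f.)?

23.5 mg/L

Flow-weighted mixing: C = (Q_r C_r + Q_w C_w)/(Q_r + Q_w)
= (19.0×3.39 + 5.05×99.1)/(19.0 + 5.05) = 564.9/24.05 = 23.49 mg/L.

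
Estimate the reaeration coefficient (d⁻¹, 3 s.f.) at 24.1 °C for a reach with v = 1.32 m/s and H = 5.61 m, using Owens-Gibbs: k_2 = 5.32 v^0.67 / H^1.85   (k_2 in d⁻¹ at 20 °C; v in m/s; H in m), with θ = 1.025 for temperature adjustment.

k_2 ≈ 0.292 d⁻¹

k_2(20) = 5.32 × 1.32^0.67 / 5.61^1.85 = 5.32 × 1.204 / 24.30 = 0.2637 d⁻¹.
k_2(24.1) = 0.2637 × 1.025^(24.1−20) = 0.2637 × 1.107 = 0.2918 d⁻¹.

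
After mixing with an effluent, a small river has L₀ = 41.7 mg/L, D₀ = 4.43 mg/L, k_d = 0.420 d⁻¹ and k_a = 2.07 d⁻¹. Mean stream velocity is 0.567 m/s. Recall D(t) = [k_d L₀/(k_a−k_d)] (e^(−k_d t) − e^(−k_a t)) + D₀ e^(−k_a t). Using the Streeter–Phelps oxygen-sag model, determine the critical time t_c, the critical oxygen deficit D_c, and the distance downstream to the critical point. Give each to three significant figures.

At the critical point dD/dt = 0, so k_d L₀ e^(−k_d t) = k_a D. Substituting D(t) from the Streeter–Phelps equation and solving for t gives
t_c = ln[(k_a/k_d)(1 − D₀(k_a−k_d)/(k_d L₀))] / (k_a−k_d).
Here k_a−k_d = 1.650 d⁻¹ and 1 − D₀(k_a−k_d)/(k_d L₀) = 1 − 4.43×1.650/(0.420×41.7) = 0.5826, so
t_c = ln(4.929 × 0.5826) / 1.650 = 1.055 / 1.650 = 0.6393 d.
L(t_c) = L₀ e^(−k_d t_c) = 41.7 × 0.7645 = 31.88 mg/L, and at the critical point k_a D_c = k_d L, so D_c = (0.420/2.07) × 31.88 = 6.468 mg/L.
x_c = v t_c = 0.567 m/s × 0.6393 d × 86400 s/d = 31320 m ≈ 31.3 km.

t_c ≈ 0.639 d; D_c ≈ 6.47 mg/L; x_c ≈ 31.3 km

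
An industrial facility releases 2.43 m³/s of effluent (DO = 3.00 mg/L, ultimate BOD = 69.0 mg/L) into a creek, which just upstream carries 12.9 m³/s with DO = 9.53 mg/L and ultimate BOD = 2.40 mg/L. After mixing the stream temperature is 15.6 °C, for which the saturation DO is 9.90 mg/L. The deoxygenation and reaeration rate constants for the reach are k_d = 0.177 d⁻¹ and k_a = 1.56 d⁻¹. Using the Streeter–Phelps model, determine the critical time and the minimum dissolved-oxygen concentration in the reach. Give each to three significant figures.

t_c ≈ 0.215 d; minimum DO ≈ 8.48 mg/L

Mixed DO = (12.9×9.53 + 2.43×3.00)/(12.9+2.43) = 130.2/15.33 = 8.495 mg/L.
Mixed L₀ = (12.9×2.40 + 2.43×69.0)/(15.33) = 198.6/15.33 = 12.96 mg/L.
Initial deficit D₀ = C_s − DO₀ = 9.90 − 8.495 = 1.405 mg/L.
t_c = (1/1.383) ln[(1.56/0.177)(1 − 1.405×1.383/(0.177×12.96))] = 0.7231 × ln(1.346) = 0.2146 d.
D_c = (0.177/1.56) × 12.96 × e^(−0.177×0.2146) = 0.1135 × 12.96 × 0.9627 = 1.415 mg/L.
Minimum DO = 9.90 − 1.415 = 8.485 mg/L.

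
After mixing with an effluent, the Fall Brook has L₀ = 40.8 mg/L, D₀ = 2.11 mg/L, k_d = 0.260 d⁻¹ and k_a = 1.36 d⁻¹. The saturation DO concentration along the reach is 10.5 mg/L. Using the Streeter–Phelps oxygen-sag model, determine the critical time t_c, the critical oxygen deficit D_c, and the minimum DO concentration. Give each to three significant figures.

t_c ≈ 1.28 d; D_c ≈ 5.59 mg/L; min DO ≈ 4.91 mg/L

t_c = [1/(k_a−k_d)] ln[(k_a/k_d)(1 − D₀(k_a−k_d)/(k_d L₀))]
= [1/(1.36−0.260)] ln[(1.36/0.260)(1 − 2.11×1.100/(0.260×40.8))]
= (1/1.100) ln[5.231 × 0.7812] = 0.9091 × ln(4.086) = 0.9091 × 1.408 = 1.280 d.
L(t_c) = L₀ e^(−k_d t_c) = 40.8 × 0.7170 = 29.25 mg/L, and at the critical point k_a D_c = k_d L, so D_c = (0.260/1.36) × 29.25 = 5.592 mg/L.
Minimum DO = C_s − D_c = 10.5 − 5.592 = 4.908 mg/L.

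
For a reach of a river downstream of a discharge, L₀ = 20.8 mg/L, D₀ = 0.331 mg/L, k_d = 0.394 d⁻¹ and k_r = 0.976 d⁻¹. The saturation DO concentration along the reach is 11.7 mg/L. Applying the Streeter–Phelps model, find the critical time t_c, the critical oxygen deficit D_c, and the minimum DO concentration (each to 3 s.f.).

At the critical point dD/dt = 0, so k_d L₀ e^(−k_d t) = k_r D. Substituting D(t) from the Streeter–Phelps equation and solving for t gives
t_c = ln[(k_r/k_d)(1 − D₀(k_r−k_d)/(k_d L₀))] / (k_r−k_d).
Here k_r−k_d = 0.5820 d⁻¹ and 1 − D₀(k_r−k_d)/(k_d L₀) = 1 − 0.331×0.5820/(0.394×20.8) = 0.9765, so
t_c = ln(2.477 × 0.9765) / 0.5820 = 0.8833 / 0.5820 = 1.518 d.
L(t_c) = L₀ e^(−k_d t_c) = 20.8 × 0.5499 = 11.44 mg/L, and at the critical point k_r D_c = k_d L, so D_c = (0.394/0.976) × 11.44 = 4.617 mg/L.
Minimum DO = C_s − D_c = 11.7 − 4.617 = 7.083 mg/L.

t_c ≈ 1.52 d; D_c ≈ 4.62 mg/L; min DO ≈ 7.08 mg/L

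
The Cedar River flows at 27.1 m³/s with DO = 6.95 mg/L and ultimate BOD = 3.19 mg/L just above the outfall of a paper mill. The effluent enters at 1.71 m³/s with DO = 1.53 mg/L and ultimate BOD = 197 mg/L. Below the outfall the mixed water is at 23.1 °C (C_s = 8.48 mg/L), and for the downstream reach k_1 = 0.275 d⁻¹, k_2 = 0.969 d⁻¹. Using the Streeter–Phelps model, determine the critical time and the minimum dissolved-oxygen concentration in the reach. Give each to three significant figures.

t_c ≈ 1.26 d; minimum DO ≈ 5.53 mg/L

Mixed DO = (27.1×6.95 + 1.71×1.53)/(27.1+1.71) = 191.0/28.81 = 6.628 mg/L.
Mixed L₀ = (27.1×3.19 + 1.71×197)/(28.81) = 423.3/28.81 = 14.69 mg/L.
Initial deficit D₀ = C_s − DO₀ = 8.48 − 6.628 = 1.852 mg/L.
t_c = (1/0.6940) ln[(0.969/0.275)(1 − 1.852×0.6940/(0.275×14.69))] = 1.441 × ln(2.403) = 1.263 d.
D_c = (0.275/0.969) × 14.69 × e^(−0.275×1.263) = 0.2838 × 14.69 × 0.7065 = 2.946 mg/L.
Minimum DO = 8.48 − 2.946 = 5.534 mg/L.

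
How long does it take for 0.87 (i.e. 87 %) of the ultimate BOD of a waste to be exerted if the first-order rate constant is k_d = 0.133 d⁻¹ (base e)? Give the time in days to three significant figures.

t ≈ 15.3 d

y/L₀ = 1 − e^(−k_d t) = 0.87 ⇒ e^(−k_d t) = 0.130
t = −ln(0.130) / 0.133 = 2.040 / 0.133 = 15.34 d.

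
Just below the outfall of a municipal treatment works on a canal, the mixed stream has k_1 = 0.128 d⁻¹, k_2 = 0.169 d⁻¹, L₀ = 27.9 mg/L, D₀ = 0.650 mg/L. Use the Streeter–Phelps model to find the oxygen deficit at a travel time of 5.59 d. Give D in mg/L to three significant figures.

D ≈ 8.98 mg/L

k_1 L₀/(k_2−k_1) = 0.128×27.9/(0.169−0.128) = 3.571/0.04100 = 87.10 mg/L.
e^(−k_1 t) = e^(−0.128×5.590) = 0.4889; e^(−k_2 t) = e^(−0.169×5.590) = 0.3888.
D = 87.10 × (0.4889 − 0.3888) + 0.650 × 0.3888 = 8.723 + 0.2527 = 8.976 mg/L.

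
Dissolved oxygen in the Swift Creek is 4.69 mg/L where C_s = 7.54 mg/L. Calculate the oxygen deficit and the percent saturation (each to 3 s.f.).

D = C_s − C = 7.54 − 4.69 = 2.85 mg/L.
% saturation = 4.69/7.54 × 100 = 62.2 %.

D ≈ 2.85 mg/L; 62.2 % saturation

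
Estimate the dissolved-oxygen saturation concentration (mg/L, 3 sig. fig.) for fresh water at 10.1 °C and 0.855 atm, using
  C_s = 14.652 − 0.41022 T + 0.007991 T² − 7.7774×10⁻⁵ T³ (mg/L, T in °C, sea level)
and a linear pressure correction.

C_s ≈ 9.61 mg/L

At sea level: C_s = 14.652 − 0.41022×10.1 + 0.007991×10.1² − 7.7774×10⁻⁵×10.1³ = 11.24 mg/L.
Pressure correction: C_s' = 11.24 × 0.855 = 9.613 mg/L.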